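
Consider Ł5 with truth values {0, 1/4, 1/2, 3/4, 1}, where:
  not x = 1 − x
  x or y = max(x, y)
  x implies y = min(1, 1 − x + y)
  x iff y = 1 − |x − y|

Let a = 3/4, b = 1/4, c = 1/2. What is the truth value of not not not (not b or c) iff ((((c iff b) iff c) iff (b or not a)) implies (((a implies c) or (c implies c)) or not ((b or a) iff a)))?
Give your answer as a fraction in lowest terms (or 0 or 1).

not b = not 1/4 = 3/4
not b or c = 3/4 or 1/2 = 3/4
not (not b or c) = not 3/4 = 1/4
not not (not b or c) = not 1/4 = 3/4
not not not (not b or c) = not 3/4 = 1/4
c iff b = 1/2 iff 1/4 = 3/4
(c iff b) iff c = 3/4 iff 1/2 = 3/4
not a = not 3/4 = 1/4
b or not a = 1/4 or 1/4 = 1/4
((c iff b) iff c) iff (b or not a) = 3/4 iff 1/4 = 1/2
a implies c = 3/4 implies 1/2 = 3/4
c implies c = 1/2 implies 1/2 = 1
(a implies c) or (c implies c) = 3/4 or 1 = 1
b or a = 1/4 or 3/4 = 3/4
(b or a) iff a = 3/4 iff 3/4 = 1
not ((b or a) iff a) = not 1 = 0
((a implies c) or (c implies c)) or not ((b or a) iff a) = 1 or 0 = 1
(((c iff b) iff c) iff (b or not a)) implies (((a implies c) or (c implies c)) or not ((b or a) iff a)) = 1/2 implies 1 = 1
not not not (not b or c) iff ((((c iff b) iff c) iff (b or not a)) implies (((a implies c) or (c implies c)) or not ((b or a) iff a))) = 1/4 iff 1 = 1/4

1/4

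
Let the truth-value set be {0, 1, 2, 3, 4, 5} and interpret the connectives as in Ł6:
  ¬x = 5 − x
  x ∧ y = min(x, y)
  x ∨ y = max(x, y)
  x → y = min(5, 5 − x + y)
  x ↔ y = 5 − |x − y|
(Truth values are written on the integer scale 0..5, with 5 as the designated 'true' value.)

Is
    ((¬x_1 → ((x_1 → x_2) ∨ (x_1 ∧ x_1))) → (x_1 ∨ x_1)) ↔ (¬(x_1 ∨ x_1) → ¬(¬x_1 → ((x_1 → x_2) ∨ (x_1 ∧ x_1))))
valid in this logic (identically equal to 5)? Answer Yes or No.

At x_1 = 0, x_2 = 3, for instance:
¬x_1 = ¬0 = 5
x_1 → x_2 = 0 → 3 = 5
x_1 ∧ x_1 = 0 ∧ 0 = 0
(x_1 → x_2) ∨ (x_1 ∧ x_1) = 5 ∨ 0 = 5
¬x_1 → ((x_1 → x_2) ∨ (x_1 ∧ x_1)) = 5 → 5 = 5
x_1 ∨ x_1 = 0 ∨ 0 = 0
(¬x_1 → ((x_1 → x_2) ∨ (x_1 ∧ x_1))) → (x_1 ∨ x_1) = 5 → 0 = 0
¬(x_1 ∨ x_1) = ¬0 = 5
¬(¬x_1 → ((x_1 → x_2) ∨ (x_1 ∧ x_1))) = ¬5 = 0
¬(x_1 ∨ x_1) → ¬(¬x_1 → ((x_1 → x_2) ∨ (x_1 ∧ x_1))) = 5 → 0 = 0
((¬x_1 → ((x_1 → x_2) ∨ (x_1 ∧ x_1))) → (x_1 ∨ x_1)) ↔ (¬(x_1 ∨ x_1) → ¬(¬x_1 → ((x_1 → x_2) ∨ (x_1 ∧ x_1)))) = 0 ↔ 0 = 5
and checking the remaining 35 assignments likewise gives ≥ 5 in every case.

Yes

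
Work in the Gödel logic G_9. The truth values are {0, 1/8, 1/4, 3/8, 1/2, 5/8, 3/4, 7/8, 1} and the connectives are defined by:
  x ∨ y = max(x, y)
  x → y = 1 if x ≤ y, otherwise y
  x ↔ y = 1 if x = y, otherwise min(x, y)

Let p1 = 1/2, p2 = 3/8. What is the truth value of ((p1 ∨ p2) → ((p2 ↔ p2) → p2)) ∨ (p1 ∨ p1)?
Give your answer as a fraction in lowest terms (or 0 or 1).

p1 ∨ p2 = 1/2 ∨ 3/8 = 1/2
p2 ↔ p2 = 3/8 ↔ 3/8 = 1
(p2 ↔ p2) → p2 = 1 → 3/8 = 3/8
(p1 ∨ p2) → ((p2 ↔ p2) → p2) = 1/2 → 3/8 = 3/8
p1 ∨ p1 = 1/2 ∨ 1/2 = 1/2
((p1 ∨ p2) → ((p2 ↔ p2) → p2)) ∨ (p1 ∨ p1) = 3/8 ∨ 1/2 = 1/2

1/2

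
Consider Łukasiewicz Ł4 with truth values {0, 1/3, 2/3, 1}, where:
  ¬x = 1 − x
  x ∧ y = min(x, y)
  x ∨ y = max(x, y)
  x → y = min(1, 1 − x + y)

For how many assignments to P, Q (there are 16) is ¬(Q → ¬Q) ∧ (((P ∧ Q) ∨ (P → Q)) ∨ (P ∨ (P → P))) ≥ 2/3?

4

P = 0, Q = 0 ↦ 0  <
P = 0, Q = 1/3 ↦ 0  <
P = 0, Q = 2/3 ↦ 1/3  <
P = 0, Q = 1 ↦ 1  ≥
P = 1/3, Q = 0 ↦ 0  <
P = 1/3, Q = 1/3 ↦ 0  <
P = 1/3, Q = 2/3 ↦ 1/3  <
P = 1/3, Q = 1 ↦ 1  ≥
P = 2/3, Q = 0 ↦ 0  <
P = 2/3, Q = 1/3 ↦ 0  <
P = 2/3, Q = 2/3 ↦ 1/3  <
P = 2/3, Q = 1 ↦ 1  ≥
P = 1, Q = 0 ↦ 0  <
P = 1, Q = 1/3 ↦ 0  <
P = 1, Q = 2/3 ↦ 1/3  <
P = 1, Q = 1 ↦ 1  ≥
So 4 of the 16 assignments meet the threshold.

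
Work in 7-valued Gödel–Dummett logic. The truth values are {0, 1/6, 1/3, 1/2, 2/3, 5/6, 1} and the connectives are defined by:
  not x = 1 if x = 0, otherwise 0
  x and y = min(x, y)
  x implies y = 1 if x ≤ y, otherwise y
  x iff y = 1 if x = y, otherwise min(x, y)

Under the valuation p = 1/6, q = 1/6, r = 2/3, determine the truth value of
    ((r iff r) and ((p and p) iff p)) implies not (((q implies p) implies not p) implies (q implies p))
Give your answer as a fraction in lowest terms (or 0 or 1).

r iff r = 2/3 iff 2/3 = 1
p and p = 1/6 and 1/6 = 1/6
(p and p) iff p = 1/6 iff 1/6 = 1
(r iff r) and ((p and p) iff p) = 1 and 1 = 1
q implies p = 1/6 implies 1/6 = 1
not p = not 1/6 = 0
(q implies p) implies not p = 1 implies 0 = 0
q implies p = 1/6 implies 1/6 = 1
((q implies p) implies not p) implies (q implies p) = 0 implies 1 = 1
not (((q implies p) implies not p) implies (q implies p)) = not 1 = 0
((r iff r) and ((p and p) iff p)) implies not (((q implies p) implies not p) implies (q implies p)) = 1 implies 0 = 0

0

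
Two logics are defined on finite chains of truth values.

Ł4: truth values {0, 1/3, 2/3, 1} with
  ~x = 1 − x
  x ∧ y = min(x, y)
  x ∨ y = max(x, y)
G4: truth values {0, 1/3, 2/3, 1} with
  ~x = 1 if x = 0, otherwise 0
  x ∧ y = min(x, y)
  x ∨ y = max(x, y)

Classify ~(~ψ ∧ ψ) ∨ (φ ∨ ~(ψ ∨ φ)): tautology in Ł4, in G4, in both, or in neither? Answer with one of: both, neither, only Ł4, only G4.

In Ł4: at φ = 0, ψ = 1/3 the value is 2/3 — not a tautology.
In G4: every assignment gives 1 — tautology.

only G4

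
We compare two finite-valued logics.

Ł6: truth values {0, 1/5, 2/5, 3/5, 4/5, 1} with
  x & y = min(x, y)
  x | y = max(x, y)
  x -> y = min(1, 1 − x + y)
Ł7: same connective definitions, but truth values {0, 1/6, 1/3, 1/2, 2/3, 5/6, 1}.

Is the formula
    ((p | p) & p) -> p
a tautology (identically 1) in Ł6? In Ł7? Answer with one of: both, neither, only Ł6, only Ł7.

both

In Ł6: every assignment gives 1 — tautology.
In Ł7: every assignment gives 1 — tautology.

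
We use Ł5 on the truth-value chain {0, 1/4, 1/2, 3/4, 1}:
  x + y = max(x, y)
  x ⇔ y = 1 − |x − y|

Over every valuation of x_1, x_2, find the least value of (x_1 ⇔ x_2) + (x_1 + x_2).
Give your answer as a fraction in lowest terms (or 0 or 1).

1/2

Take x_1 = 0, x_2 = 1/2:
x_1 ⇔ x_2 = 0 ⇔ 1/2 = 1/2
x_1 + x_2 = 0 + 1/2 = 1/2
(x_1 ⇔ x_2) + (x_1 + x_2) = 1/2 + 1/2 = 1/2
No assignment yields a value below 1/2, so this is the minimum.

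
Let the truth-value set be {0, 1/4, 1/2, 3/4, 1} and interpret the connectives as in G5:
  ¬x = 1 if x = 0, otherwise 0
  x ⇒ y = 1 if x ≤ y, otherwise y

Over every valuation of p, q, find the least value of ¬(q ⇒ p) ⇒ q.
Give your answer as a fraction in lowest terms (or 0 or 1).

1/4

Take p = 0, q = 1/4:
q ⇒ p = 1/4 ⇒ 0 = 0
¬(q ⇒ p) = ¬0 = 1
¬(q ⇒ p) ⇒ q = 1 ⇒ 1/4 = 1/4
No assignment yields a value below 1/4, so this is the minimum.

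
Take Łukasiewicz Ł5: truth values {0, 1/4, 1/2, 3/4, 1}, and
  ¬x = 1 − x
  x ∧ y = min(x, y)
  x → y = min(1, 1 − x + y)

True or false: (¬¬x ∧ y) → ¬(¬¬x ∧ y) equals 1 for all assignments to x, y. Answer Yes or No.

Counterexample: take x = 3/4, y = 3/4.
¬x = ¬3/4 = 1/4
¬¬x = ¬1/4 = 3/4
¬¬x ∧ y = 3/4 ∧ 3/4 = 3/4
¬x = ¬3/4 = 1/4
¬¬x = ¬1/4 = 3/4
¬¬x ∧ y = 3/4 ∧ 3/4 = 3/4
¬(¬¬x ∧ y) = ¬3/4 = 1/4
(¬¬x ∧ y) → ¬(¬¬x ∧ y) = 3/4 → 1/4 = 1/2
This gives 1/2 ≠ 1.

No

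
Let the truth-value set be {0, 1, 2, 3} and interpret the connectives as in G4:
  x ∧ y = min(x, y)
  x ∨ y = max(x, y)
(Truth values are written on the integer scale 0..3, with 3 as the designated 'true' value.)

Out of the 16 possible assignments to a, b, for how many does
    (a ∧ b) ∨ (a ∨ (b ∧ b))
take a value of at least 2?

12

a = 0, b = 0 ↦ 0  <
a = 0, b = 1 ↦ 1  <
a = 0, b = 2 ↦ 2  ≥
a = 0, b = 3 ↦ 3  ≥
a = 1, b = 0 ↦ 1  <
a = 1, b = 1 ↦ 1  <
a = 1, b = 2 ↦ 2  ≥
a = 1, b = 3 ↦ 3  ≥
a = 2, b = 0 ↦ 2  ≥
a = 2, b = 1 ↦ 2  ≥
a = 2, b = 2 ↦ 2  ≥
a = 2, b = 3 ↦ 3  ≥
a = 3, b = 0 ↦ 3  ≥
a = 3, b = 1 ↦ 3  ≥
a = 3, b = 2 ↦ 3  ≥
a = 3, b = 3 ↦ 3  ≥
So 12 of the 16 assignments meet the threshold.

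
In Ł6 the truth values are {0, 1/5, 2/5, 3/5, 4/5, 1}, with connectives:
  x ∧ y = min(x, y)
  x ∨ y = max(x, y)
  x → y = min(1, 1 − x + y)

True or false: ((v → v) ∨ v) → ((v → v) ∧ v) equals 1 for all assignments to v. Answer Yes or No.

No

Counterexample: take v = 0.
v → v = 0 → 0 = 1
(v → v) ∨ v = 1 ∨ 0 = 1
v → v = 0 → 0 = 1
(v → v) ∧ v = 1 ∧ 0 = 0
((v → v) ∨ v) → ((v → v) ∧ v) = 1 → 0 = 0
This gives 0 ≠ 1.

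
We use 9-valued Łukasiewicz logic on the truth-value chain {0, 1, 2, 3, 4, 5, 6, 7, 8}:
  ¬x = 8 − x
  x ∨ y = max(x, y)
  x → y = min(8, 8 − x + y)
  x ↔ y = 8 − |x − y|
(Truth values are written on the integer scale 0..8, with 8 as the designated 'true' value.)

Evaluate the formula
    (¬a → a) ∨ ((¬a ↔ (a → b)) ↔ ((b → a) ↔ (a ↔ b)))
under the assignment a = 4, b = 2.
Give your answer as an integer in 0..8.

¬a = ¬4 = 4
¬a → a = 4 → 4 = 8
¬a = ¬4 = 4
a → b = 4 → 2 = 6
¬a ↔ (a → b) = 4 ↔ 6 = 6
b → a = 2 → 4 = 8
a ↔ b = 4 ↔ 2 = 6
(b → a) ↔ (a ↔ b) = 8 ↔ 6 = 6
(¬a ↔ (a → b)) ↔ ((b → a) ↔ (a ↔ b)) = 6 ↔ 6 = 8
(¬a → a) ∨ ((¬a ↔ (a → b)) ↔ ((b → a) ↔ (a ↔ b))) = 8 ∨ 8 = 8

8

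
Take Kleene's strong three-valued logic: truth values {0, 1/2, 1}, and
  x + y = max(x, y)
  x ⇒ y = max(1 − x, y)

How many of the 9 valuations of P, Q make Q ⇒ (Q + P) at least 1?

P = 0, Q = 0 ↦ 1  ≥
P = 0, Q = 1/2 ↦ 1/2  <
P = 0, Q = 1 ↦ 1  ≥
P = 1/2, Q = 0 ↦ 1  ≥
P = 1/2, Q = 1/2 ↦ 1/2  <
P = 1/2, Q = 1 ↦ 1  ≥
P = 1, Q = 0 ↦ 1  ≥
P = 1, Q = 1/2 ↦ 1  ≥
P = 1, Q = 1 ↦ 1  ≥
So 7 of the 9 assignments meet the threshold.

7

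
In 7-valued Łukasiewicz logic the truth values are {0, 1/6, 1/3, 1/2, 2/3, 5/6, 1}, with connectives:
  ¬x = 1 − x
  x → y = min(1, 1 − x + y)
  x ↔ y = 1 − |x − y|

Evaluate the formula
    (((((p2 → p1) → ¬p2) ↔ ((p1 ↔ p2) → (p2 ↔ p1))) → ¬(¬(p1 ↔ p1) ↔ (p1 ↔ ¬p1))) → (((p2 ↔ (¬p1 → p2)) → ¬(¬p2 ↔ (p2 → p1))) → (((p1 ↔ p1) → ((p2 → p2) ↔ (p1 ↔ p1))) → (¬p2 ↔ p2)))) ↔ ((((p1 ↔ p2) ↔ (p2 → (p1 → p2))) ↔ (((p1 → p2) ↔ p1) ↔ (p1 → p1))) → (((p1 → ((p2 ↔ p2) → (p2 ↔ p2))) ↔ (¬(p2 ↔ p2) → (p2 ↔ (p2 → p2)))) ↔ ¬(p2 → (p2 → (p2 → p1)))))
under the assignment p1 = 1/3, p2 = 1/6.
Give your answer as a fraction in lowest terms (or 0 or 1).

1/3

p2 → p1 = 1/6 → 1/3 = 1
¬p2 = ¬1/6 = 5/6
(p2 → p1) → ¬p2 = 1 → 5/6 = 5/6
p1 ↔ p2 = 1/3 ↔ 1/6 = 5/6
p2 ↔ p1 = 1/6 ↔ 1/3 = 5/6
(p1 ↔ p2) → (p2 ↔ p1) = 5/6 → 5/6 = 1
((p2 → p1) → ¬p2) ↔ ((p1 ↔ p2) → (p2 ↔ p1)) = 5/6 ↔ 1 = 5/6
p1 ↔ p1 = 1/3 ↔ 1/3 = 1
¬(p1 ↔ p1) = ¬1 = 0
¬p1 = ¬1/3 = 2/3
p1 ↔ ¬p1 = 1/3 ↔ 2/3 = 2/3
¬(p1 ↔ p1) ↔ (p1 ↔ ¬p1) = 0 ↔ 2/3 = 1/3
¬(¬(p1 ↔ p1) ↔ (p1 ↔ ¬p1)) = ¬1/3 = 2/3
(((p2 → p1) → ¬p2) ↔ ((p1 ↔ p2) → (p2 ↔ p1))) → ¬(¬(p1 ↔ p1) ↔ (p1 ↔ ¬p1)) = 5/6 → 2/3 = 5/6
¬p1 = ¬1/3 = 2/3
¬p1 → p2 = 2/3 → 1/6 = 1/2
p2 ↔ (¬p1 → p2) = 1/6 ↔ 1/2 = 2/3
¬p2 = ¬1/6 = 5/6
p2 → p1 = 1/6 → 1/3 = 1
¬p2 ↔ (p2 → p1) = 5/6 ↔ 1 = 5/6
¬(¬p2 ↔ (p2 → p1)) = ¬5/6 = 1/6
(p2 ↔ (¬p1 → p2)) → ¬(¬p2 ↔ (p2 → p1)) = 2/3 → 1/6 = 1/2
p1 ↔ p1 = 1/3 ↔ 1/3 = 1
p2 → p2 = 1/6 → 1/6 = 1
p1 ↔ p1 = 1/3 ↔ 1/3 = 1
(p2 → p2) ↔ (p1 ↔ p1) = 1 ↔ 1 = 1
(p1 ↔ p1) → ((p2 → p2) ↔ (p1 ↔ p1)) = 1 → 1 = 1
¬p2 = ¬1/6 = 5/6
¬p2 ↔ p2 = 5/6 ↔ 1/6 = 1/3
((p1 ↔ p1) → ((p2 → p2) ↔ (p1 ↔ p1))) → (¬p2 ↔ p2) = 1 → 1/3 = 1/3
((p2 ↔ (¬p1 → p2)) → ¬(¬p2 ↔ (p2 → p1))) → (((p1 ↔ p1) → ((p2 → p2) ↔ (p1 ↔ p1))) → (¬p2 ↔ p2)) = 1/2 → 1/3 = 5/6
((((p2 → p1) → ¬p2) ↔ ((p1 ↔ p2) → (p2 ↔ p1))) → ¬(¬(p1 ↔ p1) ↔ (p1 ↔ ¬p1))) → (((p2 ↔ (¬p1 → p2)) → ¬(¬p2 ↔ (p2 → p1))) → (((p1 ↔ p1) → ((p2 → p2) ↔ (p1 ↔ p1))) → (¬p2 ↔ p2))) = 5/6 → 5/6 = 1
p1 ↔ p2 = 1/3 ↔ 1/6 = 5/6
p1 → p2 = 1/3 → 1/6 = 5/6
p2 → (p1 → p2) = 1/6 → 5/6 = 1
(p1 ↔ p2) ↔ (p2 → (p1 → p2)) = 5/6 ↔ 1 = 5/6
p1 → p2 = 1/3 → 1/6 = 5/6
(p1 → p2) ↔ p1 = 5/6 ↔ 1/3 = 1/2
p1 → p1 = 1/3 → 1/3 = 1
((p1 → p2) ↔ p1) ↔ (p1 → p1) = 1/2 ↔ 1 = 1/2
((p1 ↔ p2) ↔ (p2 → (p1 → p2))) ↔ (((p1 → p2) ↔ p1) ↔ (p1 → p1)) = 5/6 ↔ 1/2 = 2/3
p2 ↔ p2 = 1/6 ↔ 1/6 = 1
p2 ↔ p2 = 1/6 ↔ 1/6 = 1
(p2 ↔ p2) → (p2 ↔ p2) = 1 → 1 = 1
p1 → ((p2 ↔ p2) → (p2 ↔ p2)) = 1/3 → 1 = 1
p2 ↔ p2 = 1/6 ↔ 1/6 = 1
¬(p2 ↔ p2) = ¬1 = 0
p2 → p2 = 1/6 → 1/6 = 1
p2 ↔ (p2 → p2) = 1/6 ↔ 1 = 1/6
¬(p2 ↔ p2) → (p2 ↔ (p2 → p2)) = 0 → 1/6 = 1
(p1 → ((p2 ↔ p2) → (p2 ↔ p2))) ↔ (¬(p2 ↔ p2) → (p2 ↔ (p2 → p2))) = 1 ↔ 1 = 1
p2 → p1 = 1/6 → 1/3 = 1
p2 → (p2 → p1) = 1/6 → 1 = 1
p2 → (p2 → (p2 → p1)) = 1/6 → 1 = 1
¬(p2 → (p2 → (p2 → p1))) = ¬1 = 0
((p1 → ((p2 ↔ p2) → (p2 ↔ p2))) ↔ (¬(p2 ↔ p2) → (p2 ↔ (p2 → p2)))) ↔ ¬(p2 → (p2 → (p2 → p1))) = 1 ↔ 0 = 0
(((p1 ↔ p2) ↔ (p2 → (p1 → p2))) ↔ (((p1 → p2) ↔ p1) ↔ (p1 → p1))) → (((p1 → ((p2 ↔ p2) → (p2 ↔ p2))) ↔ (¬(p2 ↔ p2) → (p2 ↔ (p2 → p2)))) ↔ ¬(p2 → (p2 → (p2 → p1)))) = 2/3 → 0 = 1/3
(((((p2 → p1) → ¬p2) ↔ ((p1 ↔ p2) → (p2 ↔ p1))) → ¬(¬(p1 ↔ p1) ↔ (p1 ↔ ¬p1))) → (((p2 ↔ (¬p1 → p2)) → ¬(¬p2 ↔ (p2 → p1))) → (((p1 ↔ p1) → ((p2 → p2) ↔ (p1 ↔ p1))) → (¬p2 ↔ p2)))) ↔ ((((p1 ↔ p2) ↔ (p2 → (p1 → p2))) ↔ (((p1 → p2) ↔ p1) ↔ (p1 → p1))) → (((p1 → ((p2 ↔ p2) → (p2 ↔ p2))) ↔ (¬(p2 ↔ p2) → (p2 ↔ (p2 → p2)))) ↔ ¬(p2 → (p2 → (p2 → p1))))) = 1 ↔ 1/3 = 1/3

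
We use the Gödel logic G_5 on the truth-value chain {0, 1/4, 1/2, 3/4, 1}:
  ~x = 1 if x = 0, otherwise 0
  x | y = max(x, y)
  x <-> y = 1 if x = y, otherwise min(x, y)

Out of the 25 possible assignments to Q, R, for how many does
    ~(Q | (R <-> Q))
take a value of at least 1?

value 1: 4 assignments (counts)
value 0: 21 assignments
So 4 of the 25 assignments meet the threshold.

4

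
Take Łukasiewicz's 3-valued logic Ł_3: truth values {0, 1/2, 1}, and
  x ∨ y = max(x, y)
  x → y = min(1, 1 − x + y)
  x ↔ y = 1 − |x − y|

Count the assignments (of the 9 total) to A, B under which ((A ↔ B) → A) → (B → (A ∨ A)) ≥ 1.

A = 0, B = 0 ↦ 1  ≥
A = 0, B = 1/2 ↦ 1  ≥
A = 0, B = 1 ↦ 0  <
A = 1/2, B = 0 ↦ 1  ≥
A = 1/2, B = 1/2 ↦ 1  ≥
A = 1/2, B = 1 ↦ 1/2  <
A = 1, B = 0 ↦ 1  ≥
A = 1, B = 1/2 ↦ 1  ≥
A = 1, B = 1 ↦ 1  ≥
So 7 of the 9 assignments meet the threshold.

7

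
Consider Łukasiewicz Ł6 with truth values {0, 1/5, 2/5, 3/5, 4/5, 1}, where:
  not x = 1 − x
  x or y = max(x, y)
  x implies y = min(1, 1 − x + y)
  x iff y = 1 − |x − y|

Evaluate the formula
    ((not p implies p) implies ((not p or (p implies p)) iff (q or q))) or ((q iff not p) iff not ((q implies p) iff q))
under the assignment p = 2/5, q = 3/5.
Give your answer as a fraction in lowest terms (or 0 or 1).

4/5

not p = not 2/5 = 3/5
not p implies p = 3/5 implies 2/5 = 4/5
not p = not 2/5 = 3/5
p implies p = 2/5 implies 2/5 = 1
not p or (p implies p) = 3/5 or 1 = 1
q or q = 3/5 or 3/5 = 3/5
(not p or (p implies p)) iff (q or q) = 1 iff 3/5 = 3/5
(not p implies p) implies ((not p or (p implies p)) iff (q or q)) = 4/5 implies 3/5 = 4/5
not p = not 2/5 = 3/5
q iff not p = 3/5 iff 3/5 = 1
q implies p = 3/5 implies 2/5 = 4/5
(q implies p) iff q = 4/5 iff 3/5 = 4/5
not ((q implies p) iff q) = not 4/5 = 1/5
(q iff not p) iff not ((q implies p) iff q) = 1 iff 1/5 = 1/5
((not p implies p) implies ((not p or (p implies p)) iff (q or q))) or ((q iff not p) iff not ((q implies p) iff q)) = 4/5 or 1/5 = 4/5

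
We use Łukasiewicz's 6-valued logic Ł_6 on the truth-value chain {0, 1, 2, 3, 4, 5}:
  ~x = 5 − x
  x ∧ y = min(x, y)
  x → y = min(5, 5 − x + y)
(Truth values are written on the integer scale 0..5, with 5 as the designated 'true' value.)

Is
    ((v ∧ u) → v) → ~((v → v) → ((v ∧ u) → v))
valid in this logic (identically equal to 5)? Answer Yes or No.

No

Counterexample: take u = 0, v = 0.
v ∧ u = 0 ∧ 0 = 0
(v ∧ u) → v = 0 → 0 = 5
v → v = 0 → 0 = 5
(v ∧ u) → v = 0 → 0 = 5
(v → v) → ((v ∧ u) → v) = 5 → 5 = 5
~((v → v) → ((v ∧ u) → v)) = ~5 = 0
((v ∧ u) → v) → ~((v → v) → ((v ∧ u) → v)) = 5 → 0 = 0
This gives 0 ≠ 5.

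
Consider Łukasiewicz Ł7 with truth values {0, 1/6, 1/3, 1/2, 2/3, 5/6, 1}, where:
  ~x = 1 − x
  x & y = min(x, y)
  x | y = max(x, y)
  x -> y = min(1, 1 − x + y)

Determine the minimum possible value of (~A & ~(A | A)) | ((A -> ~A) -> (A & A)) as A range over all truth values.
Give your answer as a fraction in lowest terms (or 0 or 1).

1/2

Take A = 1/2:
~A = ~1/2 = 1/2
A | A = 1/2 | 1/2 = 1/2
~(A | A) = ~1/2 = 1/2
~A & ~(A | A) = 1/2 & 1/2 = 1/2
~A = ~1/2 = 1/2
A -> ~A = 1/2 -> 1/2 = 1
A & A = 1/2 & 1/2 = 1/2
(A -> ~A) -> (A & A) = 1 -> 1/2 = 1/2
(~A & ~(A | A)) | ((A -> ~A) -> (A & A)) = 1/2 | 1/2 = 1/2
No assignment yields a value below 1/2, so this is the minimum.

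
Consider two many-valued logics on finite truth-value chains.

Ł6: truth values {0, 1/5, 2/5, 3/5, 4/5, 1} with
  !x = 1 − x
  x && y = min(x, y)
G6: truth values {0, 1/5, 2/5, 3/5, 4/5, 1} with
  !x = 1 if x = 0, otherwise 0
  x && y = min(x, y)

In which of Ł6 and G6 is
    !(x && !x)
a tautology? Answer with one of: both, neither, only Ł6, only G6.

only G6

In Ł6: at x = 1/5 the value is 4/5 — not a tautology.
In G6: every assignment gives 1 — tautology.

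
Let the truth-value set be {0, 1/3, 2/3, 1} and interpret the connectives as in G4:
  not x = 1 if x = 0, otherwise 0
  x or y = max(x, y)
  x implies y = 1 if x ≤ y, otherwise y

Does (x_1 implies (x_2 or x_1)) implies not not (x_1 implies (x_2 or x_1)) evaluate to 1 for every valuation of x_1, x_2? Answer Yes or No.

Yes

x_1 = 0, x_2 = 0 ↦ 1
x_1 = 0, x_2 = 1/3 ↦ 1
x_1 = 0, x_2 = 2/3 ↦ 1
x_1 = 0, x_2 = 1 ↦ 1
x_1 = 1/3, x_2 = 0 ↦ 1
x_1 = 1/3, x_2 = 1/3 ↦ 1
x_1 = 1/3, x_2 = 2/3 ↦ 1
x_1 = 1/3, x_2 = 1 ↦ 1
x_1 = 2/3, x_2 = 0 ↦ 1
x_1 = 2/3, x_2 = 1/3 ↦ 1
x_1 = 2/3, x_2 = 2/3 ↦ 1
x_1 = 2/3, x_2 = 1 ↦ 1
x_1 = 1, x_2 = 0 ↦ 1
x_1 = 1, x_2 = 1/3 ↦ 1
x_1 = 1, x_2 = 2/3 ↦ 1
x_1 = 1, x_2 = 1 ↦ 1
Every assignment gives a value ≥ 1.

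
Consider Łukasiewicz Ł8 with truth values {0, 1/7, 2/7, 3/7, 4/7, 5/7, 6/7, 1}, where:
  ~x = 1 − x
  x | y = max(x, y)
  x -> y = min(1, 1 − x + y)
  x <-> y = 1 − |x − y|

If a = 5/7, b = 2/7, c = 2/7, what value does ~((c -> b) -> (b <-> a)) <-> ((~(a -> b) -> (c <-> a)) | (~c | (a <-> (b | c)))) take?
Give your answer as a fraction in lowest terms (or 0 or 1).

c -> b = 2/7 -> 2/7 = 1
b <-> a = 2/7 <-> 5/7 = 4/7
(c -> b) -> (b <-> a) = 1 -> 4/7 = 4/7
~((c -> b) -> (b <-> a)) = ~4/7 = 3/7
a -> b = 5/7 -> 2/7 = 4/7
~(a -> b) = ~4/7 = 3/7
c <-> a = 2/7 <-> 5/7 = 4/7
~(a -> b) -> (c <-> a) = 3/7 -> 4/7 = 1
~c = ~2/7 = 5/7
b | c = 2/7 | 2/7 = 2/7
a <-> (b | c) = 5/7 <-> 2/7 = 4/7
~c | (a <-> (b | c)) = 5/7 | 4/7 = 5/7
(~(a -> b) -> (c <-> a)) | (~c | (a <-> (b | c))) = 1 | 5/7 = 1
~((c -> b) -> (b <-> a)) <-> ((~(a -> b) -> (c <-> a)) | (~c | (a <-> (b | c)))) = 3/7 <-> 1 = 3/7

3/7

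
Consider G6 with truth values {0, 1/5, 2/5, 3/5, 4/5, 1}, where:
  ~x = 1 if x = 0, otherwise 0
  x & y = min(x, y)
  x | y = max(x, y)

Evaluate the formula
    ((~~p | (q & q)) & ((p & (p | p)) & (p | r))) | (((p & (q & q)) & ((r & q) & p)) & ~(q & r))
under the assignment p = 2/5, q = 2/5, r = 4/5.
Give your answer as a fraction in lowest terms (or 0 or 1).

~p = ~2/5 = 0
~~p = ~0 = 1
q & q = 2/5 & 2/5 = 2/5
~~p | (q & q) = 1 | 2/5 = 1
p | p = 2/5 | 2/5 = 2/5
p & (p | p) = 2/5 & 2/5 = 2/5
p | r = 2/5 | 4/5 = 4/5
(p & (p | p)) & (p | r) = 2/5 & 4/5 = 2/5
(~~p | (q & q)) & ((p & (p | p)) & (p | r)) = 1 & 2/5 = 2/5
q & q = 2/5 & 2/5 = 2/5
p & (q & q) = 2/5 & 2/5 = 2/5
r & q = 4/5 & 2/5 = 2/5
(r & q) & p = 2/5 & 2/5 = 2/5
(p & (q & q)) & ((r & q) & p) = 2/5 & 2/5 = 2/5
q & r = 2/5 & 4/5 = 2/5
~(q & r) = ~2/5 = 0
((p & (q & q)) & ((r & q) & p)) & ~(q & r) = 2/5 & 0 = 0
((~~p | (q & q)) & ((p & (p | p)) & (p | r))) | (((p & (q & q)) & ((r & q) & p)) & ~(q & r)) = 2/5 | 0 = 2/5

2/5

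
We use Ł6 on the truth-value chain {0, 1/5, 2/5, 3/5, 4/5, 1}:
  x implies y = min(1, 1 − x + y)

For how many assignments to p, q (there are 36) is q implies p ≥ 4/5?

26

value 1: 21 assignments (counts)
value 4/5: 5 assignments (counts)
value 3/5: 4 assignments
value 2/5: 3 assignments
value 1/5: 2 assignments
value 0: 1 assignment
So 26 of the 36 assignments meet the threshold.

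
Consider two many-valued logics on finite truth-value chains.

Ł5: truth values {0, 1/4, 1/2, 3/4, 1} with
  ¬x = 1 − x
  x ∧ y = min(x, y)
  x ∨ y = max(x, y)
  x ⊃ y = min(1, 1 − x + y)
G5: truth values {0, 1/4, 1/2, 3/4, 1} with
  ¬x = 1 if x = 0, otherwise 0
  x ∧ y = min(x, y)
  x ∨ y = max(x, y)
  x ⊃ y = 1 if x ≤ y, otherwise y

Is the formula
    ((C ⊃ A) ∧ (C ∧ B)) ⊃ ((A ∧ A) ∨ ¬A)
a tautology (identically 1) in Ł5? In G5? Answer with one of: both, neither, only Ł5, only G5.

only G5

In Ł5: at A = 1/2, B = 3/4, C = 3/4 the value is 3/4 — not a tautology.
In G5: every assignment gives 1 — tautology.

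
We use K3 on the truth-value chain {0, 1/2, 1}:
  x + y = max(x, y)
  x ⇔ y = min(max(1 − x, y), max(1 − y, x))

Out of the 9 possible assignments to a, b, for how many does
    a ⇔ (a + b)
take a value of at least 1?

4

a = 0, b = 0 ↦ 1  ≥
a = 0, b = 1/2 ↦ 1/2  <
a = 0, b = 1 ↦ 0  <
a = 1/2, b = 0 ↦ 1/2  <
a = 1/2, b = 1/2 ↦ 1/2  <
a = 1/2, b = 1 ↦ 1/2  <
a = 1, b = 0 ↦ 1  ≥
a = 1, b = 1/2 ↦ 1  ≥
a = 1, b = 1 ↦ 1  ≥
So 4 of the 9 assignments meet the threshold.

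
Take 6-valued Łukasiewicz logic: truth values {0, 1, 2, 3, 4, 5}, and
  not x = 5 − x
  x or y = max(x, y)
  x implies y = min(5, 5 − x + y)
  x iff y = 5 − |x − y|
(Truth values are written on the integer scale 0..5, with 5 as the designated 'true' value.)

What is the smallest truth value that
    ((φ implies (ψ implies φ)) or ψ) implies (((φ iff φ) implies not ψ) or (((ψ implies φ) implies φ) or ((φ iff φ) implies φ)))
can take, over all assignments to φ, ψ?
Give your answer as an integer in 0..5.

Take φ = 0, ψ = 2:
ψ implies φ = 2 implies 0 = 3
φ implies (ψ implies φ) = 0 implies 3 = 5
(φ implies (ψ implies φ)) or ψ = 5 or 2 = 5
φ iff φ = 0 iff 0 = 5
not ψ = not 2 = 3
(φ iff φ) implies not ψ = 5 implies 3 = 3
ψ implies φ = 2 implies 0 = 3
(ψ implies φ) implies φ = 3 implies 0 = 2
φ iff φ = 0 iff 0 = 5
(φ iff φ) implies φ = 5 implies 0 = 0
((ψ implies φ) implies φ) or ((φ iff φ) implies φ) = 2 or 0 = 2
((φ iff φ) implies not ψ) or (((ψ implies φ) implies φ) or ((φ iff φ) implies φ)) = 3 or 2 = 3
((φ implies (ψ implies φ)) or ψ) implies (((φ iff φ) implies not ψ) or (((ψ implies φ) implies φ) or ((φ iff φ) implies φ))) = 5 implies 3 = 3
No assignment yields a value below 3, so this is the minimum.

3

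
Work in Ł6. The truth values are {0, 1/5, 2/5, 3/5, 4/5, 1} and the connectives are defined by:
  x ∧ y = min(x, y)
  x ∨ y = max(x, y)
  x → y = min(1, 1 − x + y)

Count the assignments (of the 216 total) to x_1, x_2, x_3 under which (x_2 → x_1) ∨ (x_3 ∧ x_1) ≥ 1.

value 1: 126 assignments (counts)
value 4/5: 30 assignments
value 3/5: 24 assignments
value 2/5: 18 assignments
value 1/5: 12 assignments
value 0: 6 assignments
So 126 of the 216 assignments meet the threshold.

126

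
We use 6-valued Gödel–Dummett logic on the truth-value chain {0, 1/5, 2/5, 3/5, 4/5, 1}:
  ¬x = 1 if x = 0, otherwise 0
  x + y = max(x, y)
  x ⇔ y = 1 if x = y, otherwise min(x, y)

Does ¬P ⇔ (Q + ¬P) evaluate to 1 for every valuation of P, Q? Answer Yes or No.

No

Counterexample: take P = 1/5, Q = 1/5.
¬P = ¬1/5 = 0
Q + ¬P = 1/5 + 0 = 1/5
¬P ⇔ (Q + ¬P) = 0 ⇔ 1/5 = 0
This gives 0 ≠ 1.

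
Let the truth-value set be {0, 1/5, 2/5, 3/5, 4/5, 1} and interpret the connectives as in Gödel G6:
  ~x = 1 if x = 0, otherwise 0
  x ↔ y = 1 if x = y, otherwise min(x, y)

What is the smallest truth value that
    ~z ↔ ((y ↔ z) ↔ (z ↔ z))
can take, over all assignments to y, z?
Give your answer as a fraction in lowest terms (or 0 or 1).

0

Take y = 1/5, z = 0:
~z = ~0 = 1
y ↔ z = 1/5 ↔ 0 = 0
z ↔ z = 0 ↔ 0 = 1
(y ↔ z) ↔ (z ↔ z) = 0 ↔ 1 = 0
~z ↔ ((y ↔ z) ↔ (z ↔ z)) = 1 ↔ 0 = 0
No assignment yields a value below 0, so this is the minimum.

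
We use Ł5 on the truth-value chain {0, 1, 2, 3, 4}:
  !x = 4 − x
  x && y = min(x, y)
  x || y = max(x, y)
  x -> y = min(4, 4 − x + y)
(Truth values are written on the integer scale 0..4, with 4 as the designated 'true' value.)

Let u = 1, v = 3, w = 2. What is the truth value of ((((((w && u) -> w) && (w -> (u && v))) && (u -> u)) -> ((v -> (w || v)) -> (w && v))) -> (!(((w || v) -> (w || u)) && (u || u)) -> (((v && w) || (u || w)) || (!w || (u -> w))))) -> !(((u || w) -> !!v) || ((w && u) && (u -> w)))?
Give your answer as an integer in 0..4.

0

w && u = 2 && 1 = 1
(w && u) -> w = 1 -> 2 = 4
u && v = 1 && 3 = 1
w -> (u && v) = 2 -> 1 = 3
((w && u) -> w) && (w -> (u && v)) = 4 && 3 = 3
u -> u = 1 -> 1 = 4
(((w && u) -> w) && (w -> (u && v))) && (u -> u) = 3 && 4 = 3
w || v = 2 || 3 = 3
v -> (w || v) = 3 -> 3 = 4
w && v = 2 && 3 = 2
(v -> (w || v)) -> (w && v) = 4 -> 2 = 2
((((w && u) -> w) && (w -> (u && v))) && (u -> u)) -> ((v -> (w || v)) -> (w && v)) = 3 -> 2 = 3
w || v = 2 || 3 = 3
w || u = 2 || 1 = 2
(w || v) -> (w || u) = 3 -> 2 = 3
u || u = 1 || 1 = 1
((w || v) -> (w || u)) && (u || u) = 3 && 1 = 1
!(((w || v) -> (w || u)) && (u || u)) = !1 = 3
v && w = 3 && 2 = 2
u || w = 1 || 2 = 2
(v && w) || (u || w) = 2 || 2 = 2
!w = !2 = 2
u -> w = 1 -> 2 = 4
!w || (u -> w) = 2 || 4 = 4
((v && w) || (u || w)) || (!w || (u -> w)) = 2 || 4 = 4
!(((w || v) -> (w || u)) && (u || u)) -> (((v && w) || (u || w)) || (!w || (u -> w))) = 3 -> 4 = 4
(((((w && u) -> w) && (w -> (u && v))) && (u -> u)) -> ((v -> (w || v)) -> (w && v))) -> (!(((w || v) -> (w || u)) && (u || u)) -> (((v && w) || (u || w)) || (!w || (u -> w)))) = 3 -> 4 = 4
u || w = 1 || 2 = 2
!v = !3 = 1
!!v = !1 = 3
(u || w) -> !!v = 2 -> 3 = 4
w && u = 2 && 1 = 1
u -> w = 1 -> 2 = 4
(w && u) && (u -> w) = 1 && 4 = 1
((u || w) -> !!v) || ((w && u) && (u -> w)) = 4 || 1 = 4
!(((u || w) -> !!v) || ((w && u) && (u -> w))) = !4 = 0
((((((w && u) -> w) && (w -> (u && v))) && (u -> u)) -> ((v -> (w || v)) -> (w && v))) -> (!(((w || v) -> (w || u)) && (u || u)) -> (((v && w) || (u || w)) || (!w || (u -> w))))) -> !(((u || w) -> !!v) || ((w && u) && (u -> w))) = 4 -> 0 = 0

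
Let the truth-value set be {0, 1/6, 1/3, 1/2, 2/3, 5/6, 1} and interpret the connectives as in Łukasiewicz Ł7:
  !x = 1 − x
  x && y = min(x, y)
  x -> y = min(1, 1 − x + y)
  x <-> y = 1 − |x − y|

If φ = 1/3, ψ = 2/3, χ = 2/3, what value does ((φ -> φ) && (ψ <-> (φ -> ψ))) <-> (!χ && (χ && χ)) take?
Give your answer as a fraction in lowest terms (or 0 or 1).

φ -> φ = 1/3 -> 1/3 = 1
φ -> ψ = 1/3 -> 2/3 = 1
ψ <-> (φ -> ψ) = 2/3 <-> 1 = 2/3
(φ -> φ) && (ψ <-> (φ -> ψ)) = 1 && 2/3 = 2/3
!χ = !2/3 = 1/3
χ && χ = 2/3 && 2/3 = 2/3
!χ && (χ && χ) = 1/3 && 2/3 = 1/3
((φ -> φ) && (ψ <-> (φ -> ψ))) <-> (!χ && (χ && χ)) = 2/3 <-> 1/3 = 2/3

2/3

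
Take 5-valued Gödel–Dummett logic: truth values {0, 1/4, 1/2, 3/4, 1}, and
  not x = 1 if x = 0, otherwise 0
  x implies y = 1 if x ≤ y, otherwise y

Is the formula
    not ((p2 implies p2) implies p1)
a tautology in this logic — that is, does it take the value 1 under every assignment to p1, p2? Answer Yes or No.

Counterexample: take p1 = 1/4, p2 = 0.
p2 implies p2 = 0 implies 0 = 1
(p2 implies p2) implies p1 = 1 implies 1/4 = 1/4
not ((p2 implies p2) implies p1) = not 1/4 = 0
This gives 0 ≠ 1.

No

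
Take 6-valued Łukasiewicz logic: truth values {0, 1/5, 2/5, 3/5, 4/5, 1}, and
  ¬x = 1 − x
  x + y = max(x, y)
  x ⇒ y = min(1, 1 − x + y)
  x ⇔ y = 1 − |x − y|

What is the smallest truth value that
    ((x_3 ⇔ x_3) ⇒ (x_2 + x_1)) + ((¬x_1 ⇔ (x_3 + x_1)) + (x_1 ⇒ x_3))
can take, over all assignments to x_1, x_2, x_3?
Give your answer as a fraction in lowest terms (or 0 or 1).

Take x_1 = 1/5, x_2 = 0, x_3 = 0:
x_3 ⇔ x_3 = 0 ⇔ 0 = 1
x_2 + x_1 = 0 + 1/5 = 1/5
(x_3 ⇔ x_3) ⇒ (x_2 + x_1) = 1 ⇒ 1/5 = 1/5
¬x_1 = ¬1/5 = 4/5
x_3 + x_1 = 0 + 1/5 = 1/5
¬x_1 ⇔ (x_3 + x_1) = 4/5 ⇔ 1/5 = 2/5
x_1 ⇒ x_3 = 1/5 ⇒ 0 = 4/5
(¬x_1 ⇔ (x_3 + x_1)) + (x_1 ⇒ x_3) = 2/5 + 4/5 = 4/5
((x_3 ⇔ x_3) ⇒ (x_2 + x_1)) + ((¬x_1 ⇔ (x_3 + x_1)) + (x_1 ⇒ x_3)) = 1/5 + 4/5 = 4/5
No assignment yields a value below 4/5, so this is the minimum.

4/5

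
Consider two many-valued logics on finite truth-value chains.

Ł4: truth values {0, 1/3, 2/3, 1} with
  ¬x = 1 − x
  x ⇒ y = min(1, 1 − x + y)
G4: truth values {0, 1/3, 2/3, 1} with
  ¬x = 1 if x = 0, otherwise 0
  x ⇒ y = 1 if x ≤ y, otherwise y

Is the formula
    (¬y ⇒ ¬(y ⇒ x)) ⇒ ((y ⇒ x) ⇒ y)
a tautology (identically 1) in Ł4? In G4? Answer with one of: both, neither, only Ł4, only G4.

only Ł4

In Ł4: every assignment gives 1 — tautology.
In G4: at x = 1/3, y = 1/3 the value is 1/3 — not a tautology.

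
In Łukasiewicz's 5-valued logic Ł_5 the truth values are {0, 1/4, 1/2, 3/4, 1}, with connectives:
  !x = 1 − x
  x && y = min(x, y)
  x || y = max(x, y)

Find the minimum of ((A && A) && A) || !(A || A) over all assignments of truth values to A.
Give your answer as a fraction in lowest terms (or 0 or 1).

Take A = 1/2:
A && A = 1/2 && 1/2 = 1/2
(A && A) && A = 1/2 && 1/2 = 1/2
A || A = 1/2 || 1/2 = 1/2
!(A || A) = !1/2 = 1/2
((A && A) && A) || !(A || A) = 1/2 || 1/2 = 1/2
No assignment yields a value below 1/2, so this is the minimum.

1/2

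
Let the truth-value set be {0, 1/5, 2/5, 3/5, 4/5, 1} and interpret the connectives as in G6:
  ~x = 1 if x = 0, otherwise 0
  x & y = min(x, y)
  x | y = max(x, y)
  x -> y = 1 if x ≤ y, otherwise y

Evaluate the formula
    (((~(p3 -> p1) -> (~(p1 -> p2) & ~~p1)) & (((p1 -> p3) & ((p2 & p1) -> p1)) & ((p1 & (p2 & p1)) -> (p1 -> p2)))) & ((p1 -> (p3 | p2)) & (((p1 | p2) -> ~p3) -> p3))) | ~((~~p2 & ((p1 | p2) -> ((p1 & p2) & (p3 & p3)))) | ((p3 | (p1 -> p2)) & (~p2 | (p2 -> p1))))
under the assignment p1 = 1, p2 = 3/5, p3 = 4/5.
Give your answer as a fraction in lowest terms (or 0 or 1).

p3 -> p1 = 4/5 -> 1 = 1
~(p3 -> p1) = ~1 = 0
p1 -> p2 = 1 -> 3/5 = 3/5
~(p1 -> p2) = ~3/5 = 0
~p1 = ~1 = 0
~~p1 = ~0 = 1
~(p1 -> p2) & ~~p1 = 0 & 1 = 0
~(p3 -> p1) -> (~(p1 -> p2) & ~~p1) = 0 -> 0 = 1
p1 -> p3 = 1 -> 4/5 = 4/5
p2 & p1 = 3/5 & 1 = 3/5
(p2 & p1) -> p1 = 3/5 -> 1 = 1
(p1 -> p3) & ((p2 & p1) -> p1) = 4/5 & 1 = 4/5
p2 & p1 = 3/5 & 1 = 3/5
p1 & (p2 & p1) = 1 & 3/5 = 3/5
p1 -> p2 = 1 -> 3/5 = 3/5
(p1 & (p2 & p1)) -> (p1 -> p2) = 3/5 -> 3/5 = 1
((p1 -> p3) & ((p2 & p1) -> p1)) & ((p1 & (p2 & p1)) -> (p1 -> p2)) = 4/5 & 1 = 4/5
(~(p3 -> p1) -> (~(p1 -> p2) & ~~p1)) & (((p1 -> p3) & ((p2 & p1) -> p1)) & ((p1 & (p2 & p1)) -> (p1 -> p2))) = 1 & 4/5 = 4/5
p3 | p2 = 4/5 | 3/5 = 4/5
p1 -> (p3 | p2) = 1 -> 4/5 = 4/5
p1 | p2 = 1 | 3/5 = 1
~p3 = ~4/5 = 0
(p1 | p2) -> ~p3 = 1 -> 0 = 0
((p1 | p2) -> ~p3) -> p3 = 0 -> 4/5 = 1
(p1 -> (p3 | p2)) & (((p1 | p2) -> ~p3) -> p3) = 4/5 & 1 = 4/5
((~(p3 -> p1) -> (~(p1 -> p2) & ~~p1)) & (((p1 -> p3) & ((p2 & p1) -> p1)) & ((p1 & (p2 & p1)) -> (p1 -> p2)))) & ((p1 -> (p3 | p2)) & (((p1 | p2) -> ~p3) -> p3)) = 4/5 & 4/5 = 4/5
~p2 = ~3/5 = 0
~~p2 = ~0 = 1
p1 | p2 = 1 | 3/5 = 1
p1 & p2 = 1 & 3/5 = 3/5
p3 & p3 = 4/5 & 4/5 = 4/5
(p1 & p2) & (p3 & p3) = 3/5 & 4/5 = 3/5
(p1 | p2) -> ((p1 & p2) & (p3 & p3)) = 1 -> 3/5 = 3/5
~~p2 & ((p1 | p2) -> ((p1 & p2) & (p3 & p3))) = 1 & 3/5 = 3/5
p1 -> p2 = 1 -> 3/5 = 3/5
p3 | (p1 -> p2) = 4/5 | 3/5 = 4/5
~p2 = ~3/5 = 0
p2 -> p1 = 3/5 -> 1 = 1
~p2 | (p2 -> p1) = 0 | 1 = 1
(p3 | (p1 -> p2)) & (~p2 | (p2 -> p1)) = 4/5 & 1 = 4/5
(~~p2 & ((p1 | p2) -> ((p1 & p2) & (p3 & p3)))) | ((p3 | (p1 -> p2)) & (~p2 | (p2 -> p1))) = 3/5 | 4/5 = 4/5
~((~~p2 & ((p1 | p2) -> ((p1 & p2) & (p3 & p3)))) | ((p3 | (p1 -> p2)) & (~p2 | (p2 -> p1)))) = ~4/5 = 0
(((~(p3 -> p1) -> (~(p1 -> p2) & ~~p1)) & (((p1 -> p3) & ((p2 & p1) -> p1)) & ((p1 & (p2 & p1)) -> (p1 -> p2)))) & ((p1 -> (p3 | p2)) & (((p1 | p2) -> ~p3) -> p3))) | ~((~~p2 & ((p1 | p2) -> ((p1 & p2) & (p3 & p3)))) | ((p3 | (p1 -> p2)) & (~p2 | (p2 -> p1)))) = 4/5 | 0 = 4/5

4/5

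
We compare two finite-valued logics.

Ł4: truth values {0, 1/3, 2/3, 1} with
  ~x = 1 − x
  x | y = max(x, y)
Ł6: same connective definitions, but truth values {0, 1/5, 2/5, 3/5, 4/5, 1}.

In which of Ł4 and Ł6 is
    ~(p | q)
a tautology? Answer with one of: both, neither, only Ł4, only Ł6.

In Ł4: at p = 0, q = 1/3 the value is 2/3 — not a tautology.
In Ł6: at p = 0, q = 1/5 the value is 4/5 — not a tautology.

neither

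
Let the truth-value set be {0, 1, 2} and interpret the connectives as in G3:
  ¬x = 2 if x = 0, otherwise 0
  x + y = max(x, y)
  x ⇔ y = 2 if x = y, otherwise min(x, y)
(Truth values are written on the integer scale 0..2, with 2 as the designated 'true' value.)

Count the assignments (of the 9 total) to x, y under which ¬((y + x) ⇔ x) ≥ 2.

2

x = 0, y = 0 ↦ 0  <
x = 0, y = 1 ↦ 2  ≥
x = 0, y = 2 ↦ 2  ≥
x = 1, y = 0 ↦ 0  <
x = 1, y = 1 ↦ 0  <
x = 1, y = 2 ↦ 0  <
x = 2, y = 0 ↦ 0  <
x = 2, y = 1 ↦ 0  <
x = 2, y = 2 ↦ 0  <
So 2 of the 9 assignments meet the threshold.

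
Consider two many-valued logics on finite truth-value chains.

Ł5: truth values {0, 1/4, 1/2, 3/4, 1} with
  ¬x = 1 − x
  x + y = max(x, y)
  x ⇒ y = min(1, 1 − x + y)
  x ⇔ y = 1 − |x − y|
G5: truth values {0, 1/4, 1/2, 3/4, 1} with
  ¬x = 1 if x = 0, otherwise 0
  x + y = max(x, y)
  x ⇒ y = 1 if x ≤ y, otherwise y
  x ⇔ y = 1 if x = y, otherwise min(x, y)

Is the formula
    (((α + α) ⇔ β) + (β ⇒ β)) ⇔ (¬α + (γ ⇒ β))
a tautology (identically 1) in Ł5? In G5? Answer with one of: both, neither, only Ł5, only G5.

In Ł5: at α = 1/4, β = 0, γ = 1/4 the value is 3/4 — not a tautology.
In G5: at α = 1/4, β = 0, γ = 1/4 the value is 0 — not a tautology.

neither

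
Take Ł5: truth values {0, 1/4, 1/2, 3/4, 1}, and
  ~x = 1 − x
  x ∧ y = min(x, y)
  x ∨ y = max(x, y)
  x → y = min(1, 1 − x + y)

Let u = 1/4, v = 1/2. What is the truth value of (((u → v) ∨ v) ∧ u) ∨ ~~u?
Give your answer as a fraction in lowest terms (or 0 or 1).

1/4

u → v = 1/4 → 1/2 = 1
(u → v) ∨ v = 1 ∨ 1/2 = 1
((u → v) ∨ v) ∧ u = 1 ∧ 1/4 = 1/4
~u = ~1/4 = 3/4
~~u = ~3/4 = 1/4
(((u → v) ∨ v) ∧ u) ∨ ~~u = 1/4 ∨ 1/4 = 1/4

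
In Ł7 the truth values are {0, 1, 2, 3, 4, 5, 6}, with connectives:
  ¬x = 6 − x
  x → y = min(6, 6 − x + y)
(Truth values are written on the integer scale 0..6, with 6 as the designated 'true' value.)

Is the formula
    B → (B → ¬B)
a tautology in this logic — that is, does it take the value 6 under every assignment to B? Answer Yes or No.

No

Counterexample: take B = 5.
¬B = ¬5 = 1
B → ¬B = 5 → 1 = 2
B → (B → ¬B) = 5 → 2 = 3
This gives 3 ≠ 6.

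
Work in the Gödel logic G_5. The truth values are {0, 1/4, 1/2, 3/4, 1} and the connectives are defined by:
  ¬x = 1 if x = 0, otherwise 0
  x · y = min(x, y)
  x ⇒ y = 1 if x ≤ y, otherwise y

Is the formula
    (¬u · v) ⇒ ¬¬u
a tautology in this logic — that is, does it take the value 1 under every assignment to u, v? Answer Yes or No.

No

Counterexample: take u = 0, v = 1/4.
¬u = ¬0 = 1
¬u · v = 1 · 1/4 = 1/4
¬u = ¬0 = 1
¬¬u = ¬1 = 0
(¬u · v) ⇒ ¬¬u = 1/4 ⇒ 0 = 0
This gives 0 ≠ 1.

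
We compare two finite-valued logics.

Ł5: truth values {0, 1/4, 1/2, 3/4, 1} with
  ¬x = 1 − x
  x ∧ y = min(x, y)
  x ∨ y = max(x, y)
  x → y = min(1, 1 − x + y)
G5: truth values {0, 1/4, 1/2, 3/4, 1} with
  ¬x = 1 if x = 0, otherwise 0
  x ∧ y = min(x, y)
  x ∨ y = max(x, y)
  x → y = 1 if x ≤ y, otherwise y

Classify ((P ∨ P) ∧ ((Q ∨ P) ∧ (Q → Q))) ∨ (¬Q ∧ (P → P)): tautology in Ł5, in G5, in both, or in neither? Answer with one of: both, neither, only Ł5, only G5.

neither

In Ł5: at P = 0, Q = 1/4 the value is 3/4 — not a tautology.
In G5: at P = 0, Q = 1/4 the value is 0 — not a tautology.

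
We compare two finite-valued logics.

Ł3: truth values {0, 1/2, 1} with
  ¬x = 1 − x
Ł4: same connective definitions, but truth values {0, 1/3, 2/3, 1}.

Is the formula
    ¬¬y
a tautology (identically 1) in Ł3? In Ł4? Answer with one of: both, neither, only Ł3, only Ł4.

In Ł3: at y = 0 the value is 0 — not a tautology.
In Ł4: at y = 0 the value is 0 — not a tautology.

neither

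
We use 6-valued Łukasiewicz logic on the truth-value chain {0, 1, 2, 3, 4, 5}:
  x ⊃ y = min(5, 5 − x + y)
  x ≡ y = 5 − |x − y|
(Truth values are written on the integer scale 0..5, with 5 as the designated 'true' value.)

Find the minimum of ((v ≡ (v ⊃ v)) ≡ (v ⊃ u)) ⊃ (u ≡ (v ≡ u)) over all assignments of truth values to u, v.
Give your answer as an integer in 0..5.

3

Take u = 0, v = 2:
v ⊃ v = 2 ⊃ 2 = 5
v ≡ (v ⊃ v) = 2 ≡ 5 = 2
v ⊃ u = 2 ⊃ 0 = 3
(v ≡ (v ⊃ v)) ≡ (v ⊃ u) = 2 ≡ 3 = 4
v ≡ u = 2 ≡ 0 = 3
u ≡ (v ≡ u) = 0 ≡ 3 = 2
((v ≡ (v ⊃ v)) ≡ (v ⊃ u)) ⊃ (u ≡ (v ≡ u)) = 4 ⊃ 2 = 3
No assignment yields a value below 3, so this is the minimum.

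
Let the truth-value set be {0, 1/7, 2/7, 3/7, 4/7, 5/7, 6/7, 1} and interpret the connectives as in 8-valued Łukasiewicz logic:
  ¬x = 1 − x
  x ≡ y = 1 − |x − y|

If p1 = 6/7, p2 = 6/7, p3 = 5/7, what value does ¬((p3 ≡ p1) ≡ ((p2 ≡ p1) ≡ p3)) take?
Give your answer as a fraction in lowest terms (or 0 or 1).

1/7

p3 ≡ p1 = 5/7 ≡ 6/7 = 6/7
p2 ≡ p1 = 6/7 ≡ 6/7 = 1
(p2 ≡ p1) ≡ p3 = 1 ≡ 5/7 = 5/7
(p3 ≡ p1) ≡ ((p2 ≡ p1) ≡ p3) = 6/7 ≡ 5/7 = 6/7
¬((p3 ≡ p1) ≡ ((p2 ≡ p1) ≡ p3)) = ¬6/7 = 1/7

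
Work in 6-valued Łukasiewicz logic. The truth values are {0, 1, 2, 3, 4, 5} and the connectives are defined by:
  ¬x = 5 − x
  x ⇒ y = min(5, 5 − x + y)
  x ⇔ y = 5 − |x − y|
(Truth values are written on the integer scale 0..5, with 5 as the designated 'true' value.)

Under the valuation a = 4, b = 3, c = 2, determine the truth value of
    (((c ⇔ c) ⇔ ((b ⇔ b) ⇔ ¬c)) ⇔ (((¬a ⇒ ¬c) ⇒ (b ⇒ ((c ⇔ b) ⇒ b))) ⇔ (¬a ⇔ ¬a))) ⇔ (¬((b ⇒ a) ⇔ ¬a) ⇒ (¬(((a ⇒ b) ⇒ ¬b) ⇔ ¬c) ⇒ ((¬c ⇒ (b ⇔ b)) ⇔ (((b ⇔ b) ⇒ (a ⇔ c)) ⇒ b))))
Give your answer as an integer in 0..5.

c ⇔ c = 2 ⇔ 2 = 5
b ⇔ b = 3 ⇔ 3 = 5
¬c = ¬2 = 3
(b ⇔ b) ⇔ ¬c = 5 ⇔ 3 = 3
(c ⇔ c) ⇔ ((b ⇔ b) ⇔ ¬c) = 5 ⇔ 3 = 3
¬a = ¬4 = 1
¬c = ¬2 = 3
¬a ⇒ ¬c = 1 ⇒ 3 = 5
c ⇔ b = 2 ⇔ 3 = 4
(c ⇔ b) ⇒ b = 4 ⇒ 3 = 4
b ⇒ ((c ⇔ b) ⇒ b) = 3 ⇒ 4 = 5
(¬a ⇒ ¬c) ⇒ (b ⇒ ((c ⇔ b) ⇒ b)) = 5 ⇒ 5 = 5
¬a = ¬4 = 1
¬a = ¬4 = 1
¬a ⇔ ¬a = 1 ⇔ 1 = 5
((¬a ⇒ ¬c) ⇒ (b ⇒ ((c ⇔ b) ⇒ b))) ⇔ (¬a ⇔ ¬a) = 5 ⇔ 5 = 5
((c ⇔ c) ⇔ ((b ⇔ b) ⇔ ¬c)) ⇔ (((¬a ⇒ ¬c) ⇒ (b ⇒ ((c ⇔ b) ⇒ b))) ⇔ (¬a ⇔ ¬a)) = 3 ⇔ 5 = 3
b ⇒ a = 3 ⇒ 4 = 5
¬a = ¬4 = 1
(b ⇒ a) ⇔ ¬a = 5 ⇔ 1 = 1
¬((b ⇒ a) ⇔ ¬a) = ¬1 = 4
a ⇒ b = 4 ⇒ 3 = 4
¬b = ¬3 = 2
(a ⇒ b) ⇒ ¬b = 4 ⇒ 2 = 3
¬c = ¬2 = 3
((a ⇒ b) ⇒ ¬b) ⇔ ¬c = 3 ⇔ 3 = 5
¬(((a ⇒ b) ⇒ ¬b) ⇔ ¬c) = ¬5 = 0
¬c = ¬2 = 3
b ⇔ b = 3 ⇔ 3 = 5
¬c ⇒ (b ⇔ b) = 3 ⇒ 5 = 5
b ⇔ b = 3 ⇔ 3 = 5
a ⇔ c = 4 ⇔ 2 = 3
(b ⇔ b) ⇒ (a ⇔ c) = 5 ⇒ 3 = 3
((b ⇔ b) ⇒ (a ⇔ c)) ⇒ b = 3 ⇒ 3 = 5
(¬c ⇒ (b ⇔ b)) ⇔ (((b ⇔ b) ⇒ (a ⇔ c)) ⇒ b) = 5 ⇔ 5 = 5
¬(((a ⇒ b) ⇒ ¬b) ⇔ ¬c) ⇒ ((¬c ⇒ (b ⇔ b)) ⇔ (((b ⇔ b) ⇒ (a ⇔ c)) ⇒ b)) = 0 ⇒ 5 = 5
¬((b ⇒ a) ⇔ ¬a) ⇒ (¬(((a ⇒ b) ⇒ ¬b) ⇔ ¬c) ⇒ ((¬c ⇒ (b ⇔ b)) ⇔ (((b ⇔ b) ⇒ (a ⇔ c)) ⇒ b))) = 4 ⇒ 5 = 5
(((c ⇔ c) ⇔ ((b ⇔ b) ⇔ ¬c)) ⇔ (((¬a ⇒ ¬c) ⇒ (b ⇒ ((c ⇔ b) ⇒ b))) ⇔ (¬a ⇔ ¬a))) ⇔ (¬((b ⇒ a) ⇔ ¬a) ⇒ (¬(((a ⇒ b) ⇒ ¬b) ⇔ ¬c) ⇒ ((¬c ⇒ (b ⇔ b)) ⇔ (((b ⇔ b) ⇒ (a ⇔ c)) ⇒ b)))) = 3 ⇔ 5 = 3

3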